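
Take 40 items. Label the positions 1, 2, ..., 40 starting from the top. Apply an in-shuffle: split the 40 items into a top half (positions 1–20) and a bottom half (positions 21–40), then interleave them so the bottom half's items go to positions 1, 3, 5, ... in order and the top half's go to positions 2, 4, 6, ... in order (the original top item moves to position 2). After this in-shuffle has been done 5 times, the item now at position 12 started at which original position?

26

Work backwards from position 12, undoing one in-shuffle at a time:
12 ← 6 ← 3 ← 22 ← 11 ← 26
So the item now at position 12 started at position 26.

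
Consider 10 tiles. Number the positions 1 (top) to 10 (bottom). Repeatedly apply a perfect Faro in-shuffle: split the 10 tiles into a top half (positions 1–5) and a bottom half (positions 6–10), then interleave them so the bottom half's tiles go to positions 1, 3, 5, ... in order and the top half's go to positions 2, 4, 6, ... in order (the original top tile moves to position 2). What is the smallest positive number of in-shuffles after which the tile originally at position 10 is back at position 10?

Follow position 10 under repeated in-shuffles:
10 → 9 → 7 → 3 → 6 → 1 → 2 → 4 → 8 → 5 → 10
It first returns after 10 in-shuffles.

10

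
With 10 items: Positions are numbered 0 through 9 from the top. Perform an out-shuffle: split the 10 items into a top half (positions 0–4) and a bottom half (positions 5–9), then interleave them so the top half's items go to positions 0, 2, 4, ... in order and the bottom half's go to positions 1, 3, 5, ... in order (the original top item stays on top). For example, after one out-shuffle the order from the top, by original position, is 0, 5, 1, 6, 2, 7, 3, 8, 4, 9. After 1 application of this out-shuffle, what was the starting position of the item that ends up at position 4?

2

Work backwards from position 4, undoing one out-shuffle at a time:
4 ← 2
So the item now at position 4 started at position 2.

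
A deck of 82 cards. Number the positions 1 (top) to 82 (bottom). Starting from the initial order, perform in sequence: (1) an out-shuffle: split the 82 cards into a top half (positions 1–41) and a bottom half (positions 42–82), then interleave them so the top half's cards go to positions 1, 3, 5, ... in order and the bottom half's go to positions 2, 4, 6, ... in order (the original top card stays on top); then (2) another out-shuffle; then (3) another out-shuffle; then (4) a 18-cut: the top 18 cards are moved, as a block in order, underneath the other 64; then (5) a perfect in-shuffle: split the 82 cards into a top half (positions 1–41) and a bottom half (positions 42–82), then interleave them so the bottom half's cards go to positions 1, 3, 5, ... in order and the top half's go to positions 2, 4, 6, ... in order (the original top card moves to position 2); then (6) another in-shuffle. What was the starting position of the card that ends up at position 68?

66

Undo the operations in reverse order, starting from position 68:
  undo op 6 (in-shuffle, from top half): 68 ← 34
  undo op 5 (in-shuffle, from top half): 34 ← 17
  undo op 4 (cut 18): 17 ← 35
  undo op 3 (out-shuffle, from top half): 35 ← 18
  undo op 2 (out-shuffle, from bottom half): 18 ← 50
  undo op 1 (out-shuffle, from bottom half): 50 ← 66
So the card at position 68 came from original position 66.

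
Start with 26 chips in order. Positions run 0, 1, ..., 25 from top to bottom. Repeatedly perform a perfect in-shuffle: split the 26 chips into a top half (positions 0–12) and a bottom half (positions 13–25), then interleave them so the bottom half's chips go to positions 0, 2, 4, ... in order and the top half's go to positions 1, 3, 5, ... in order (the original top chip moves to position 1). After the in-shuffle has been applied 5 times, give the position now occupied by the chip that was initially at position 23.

11

Track the chip's position through each in-shuffle:
23 → 20 → 14 → 2 → 5 → 11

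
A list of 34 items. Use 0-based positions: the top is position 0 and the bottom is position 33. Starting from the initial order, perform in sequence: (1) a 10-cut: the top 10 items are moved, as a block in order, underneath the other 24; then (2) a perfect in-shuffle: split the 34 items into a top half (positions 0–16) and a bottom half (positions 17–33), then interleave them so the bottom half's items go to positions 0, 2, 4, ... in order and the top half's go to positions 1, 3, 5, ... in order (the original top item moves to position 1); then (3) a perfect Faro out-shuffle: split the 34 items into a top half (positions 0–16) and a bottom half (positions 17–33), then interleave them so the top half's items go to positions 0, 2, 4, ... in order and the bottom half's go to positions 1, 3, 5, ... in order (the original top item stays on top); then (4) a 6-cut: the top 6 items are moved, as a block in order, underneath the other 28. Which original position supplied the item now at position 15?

23

Undo the operations in reverse order, starting from position 15:
  undo op 4 (cut 6): 15 ← 21
  undo op 3 (out-shuffle, from bottom half): 21 ← 27
  undo op 2 (in-shuffle, from top half): 27 ← 13
  undo op 1 (cut 10): 13 ← 23
So the item at position 15 came from original position 23.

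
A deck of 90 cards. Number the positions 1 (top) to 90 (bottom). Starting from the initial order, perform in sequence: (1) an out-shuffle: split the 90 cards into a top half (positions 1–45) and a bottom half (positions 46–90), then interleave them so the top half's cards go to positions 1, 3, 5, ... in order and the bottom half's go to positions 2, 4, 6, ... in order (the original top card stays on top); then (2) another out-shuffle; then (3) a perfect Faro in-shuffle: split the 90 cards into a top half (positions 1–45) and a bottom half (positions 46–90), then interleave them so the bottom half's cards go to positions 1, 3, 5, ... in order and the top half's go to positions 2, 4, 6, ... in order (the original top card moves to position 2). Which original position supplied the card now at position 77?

44

Undo the operations in reverse order, starting from position 77:
  undo op 3 (in-shuffle, from bottom half): 77 ← 84
  undo op 2 (out-shuffle, from bottom half): 84 ← 87
  undo op 1 (out-shuffle, from top half): 87 ← 44
So the card at position 77 came from original position 44.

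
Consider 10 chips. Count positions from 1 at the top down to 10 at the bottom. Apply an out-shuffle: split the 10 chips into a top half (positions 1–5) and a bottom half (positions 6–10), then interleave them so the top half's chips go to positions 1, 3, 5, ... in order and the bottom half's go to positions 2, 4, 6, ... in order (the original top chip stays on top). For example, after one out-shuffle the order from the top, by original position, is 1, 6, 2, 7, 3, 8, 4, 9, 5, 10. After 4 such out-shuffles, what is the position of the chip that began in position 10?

Position 10 is a fixed point of every out-shuffle, so the chip never moves.

10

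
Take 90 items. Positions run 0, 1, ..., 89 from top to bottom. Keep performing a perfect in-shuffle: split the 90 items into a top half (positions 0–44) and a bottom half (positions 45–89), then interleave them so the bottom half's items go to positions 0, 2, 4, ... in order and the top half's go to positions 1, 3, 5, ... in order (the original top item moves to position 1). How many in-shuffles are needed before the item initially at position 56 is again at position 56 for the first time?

Follow position 56 under repeated in-shuffles:
56 → 22 → 45 → 0 → 1 → 3 → 7 → 15 → 31 → 63 → 36 → 73 → 56
It first returns after 12 in-shuffles.

12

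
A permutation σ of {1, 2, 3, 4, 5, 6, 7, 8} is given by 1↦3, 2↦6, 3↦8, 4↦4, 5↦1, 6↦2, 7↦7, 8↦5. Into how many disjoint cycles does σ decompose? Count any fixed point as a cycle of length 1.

4

Cycle decomposition: (1 3 8 5) (2 6) (4) (7).
4 cycles.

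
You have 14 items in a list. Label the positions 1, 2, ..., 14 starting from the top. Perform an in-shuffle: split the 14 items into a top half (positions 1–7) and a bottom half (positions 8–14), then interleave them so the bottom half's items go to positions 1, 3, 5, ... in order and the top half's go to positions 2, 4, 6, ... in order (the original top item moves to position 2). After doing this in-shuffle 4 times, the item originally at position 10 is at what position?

10

Track the item's position through each in-shuffle:
10 → 5 → 10 → 5 → 10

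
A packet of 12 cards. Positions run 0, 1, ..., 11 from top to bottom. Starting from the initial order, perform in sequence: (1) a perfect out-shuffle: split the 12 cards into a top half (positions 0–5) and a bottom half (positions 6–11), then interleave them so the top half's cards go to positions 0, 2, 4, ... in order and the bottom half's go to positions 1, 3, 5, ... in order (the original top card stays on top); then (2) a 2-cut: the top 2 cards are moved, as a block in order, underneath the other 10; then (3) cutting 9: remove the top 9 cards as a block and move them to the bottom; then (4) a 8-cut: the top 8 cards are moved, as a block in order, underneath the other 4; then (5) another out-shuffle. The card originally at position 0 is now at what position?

10

Track the card from position 0 forward through each operation:
  after op 1 (out-shuffle): 0 → 0
  after op 2 (cut 2): 0 → 10
  after op 3 (cut 9): 10 → 1
  after op 4 (cut 8): 1 → 5
  after op 5 (out-shuffle): 5 → 10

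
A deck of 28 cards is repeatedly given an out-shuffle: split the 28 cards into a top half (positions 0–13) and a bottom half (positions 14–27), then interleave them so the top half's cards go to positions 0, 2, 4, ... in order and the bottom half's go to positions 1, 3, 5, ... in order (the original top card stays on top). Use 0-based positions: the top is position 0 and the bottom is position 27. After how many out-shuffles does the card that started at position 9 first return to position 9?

2

Follow position 9 under repeated out-shuffles:
9 → 18 → 9
It first returns after 2 out-shuffles.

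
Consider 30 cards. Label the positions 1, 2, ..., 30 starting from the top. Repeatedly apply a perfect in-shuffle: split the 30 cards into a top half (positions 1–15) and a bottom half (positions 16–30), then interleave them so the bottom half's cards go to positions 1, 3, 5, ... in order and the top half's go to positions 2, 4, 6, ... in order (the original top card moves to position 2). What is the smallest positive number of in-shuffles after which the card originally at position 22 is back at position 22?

Follow position 22 under repeated in-shuffles:
22 → 13 → 26 → 21 → 11 → 22
It first returns after 5 in-shuffles.

5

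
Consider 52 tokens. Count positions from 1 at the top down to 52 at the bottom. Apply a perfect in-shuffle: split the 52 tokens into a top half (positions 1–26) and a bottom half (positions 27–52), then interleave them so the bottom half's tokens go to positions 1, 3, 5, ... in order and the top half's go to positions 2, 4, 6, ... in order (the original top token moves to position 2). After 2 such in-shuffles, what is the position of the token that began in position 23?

39

Track the token's position through each in-shuffle:
23 → 46 → 39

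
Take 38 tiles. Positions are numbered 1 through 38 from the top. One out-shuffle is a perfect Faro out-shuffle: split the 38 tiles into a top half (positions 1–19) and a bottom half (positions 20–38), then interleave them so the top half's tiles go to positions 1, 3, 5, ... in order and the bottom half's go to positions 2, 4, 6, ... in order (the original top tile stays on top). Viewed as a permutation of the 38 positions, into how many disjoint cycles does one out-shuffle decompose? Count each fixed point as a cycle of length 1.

3

Trace each unvisited position around until it returns:
(1) (2 3 5 9 17 33 ... len 36) (38)
3 cycles in total.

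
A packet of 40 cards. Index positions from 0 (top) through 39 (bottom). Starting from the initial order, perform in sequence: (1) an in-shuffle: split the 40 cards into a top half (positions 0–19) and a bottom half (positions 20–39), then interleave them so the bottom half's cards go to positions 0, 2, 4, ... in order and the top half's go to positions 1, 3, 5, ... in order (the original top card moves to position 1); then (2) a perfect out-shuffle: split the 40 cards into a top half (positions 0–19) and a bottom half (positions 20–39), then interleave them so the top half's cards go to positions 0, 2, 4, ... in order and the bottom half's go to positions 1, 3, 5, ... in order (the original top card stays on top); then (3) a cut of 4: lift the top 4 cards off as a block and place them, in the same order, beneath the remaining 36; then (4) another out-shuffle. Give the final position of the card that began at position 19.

31

Track the card from position 19 forward through each operation:
  after op 1 (in-shuffle): 19 → 39
  after op 2 (out-shuffle): 39 → 39
  after op 3 (cut 4): 39 → 35
  after op 4 (out-shuffle): 35 → 31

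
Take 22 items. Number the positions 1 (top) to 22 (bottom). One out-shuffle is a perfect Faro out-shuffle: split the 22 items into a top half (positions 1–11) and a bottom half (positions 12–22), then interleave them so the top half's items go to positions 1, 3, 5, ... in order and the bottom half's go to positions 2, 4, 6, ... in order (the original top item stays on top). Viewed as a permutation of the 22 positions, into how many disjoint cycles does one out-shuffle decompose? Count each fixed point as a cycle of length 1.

7

Trace each unvisited position around until it returns:
(1) (2 3 5 9 17 12) (4 7 13) (6 11 21 20 18 14) (8 15) (10 19 16) (22)
7 cycles in total.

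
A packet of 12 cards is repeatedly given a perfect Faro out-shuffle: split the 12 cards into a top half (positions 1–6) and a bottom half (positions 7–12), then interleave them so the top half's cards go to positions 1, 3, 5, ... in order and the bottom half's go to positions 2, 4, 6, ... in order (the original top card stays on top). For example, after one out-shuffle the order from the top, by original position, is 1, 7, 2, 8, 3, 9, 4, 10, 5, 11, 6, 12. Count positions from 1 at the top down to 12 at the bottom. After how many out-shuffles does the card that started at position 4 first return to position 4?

10

Follow position 4 under repeated out-shuffles:
4 → 7 → 2 → 3 → 5 → 9 → 6 → 11 → 10 → 8 → 4
It first returns after 10 out-shuffles.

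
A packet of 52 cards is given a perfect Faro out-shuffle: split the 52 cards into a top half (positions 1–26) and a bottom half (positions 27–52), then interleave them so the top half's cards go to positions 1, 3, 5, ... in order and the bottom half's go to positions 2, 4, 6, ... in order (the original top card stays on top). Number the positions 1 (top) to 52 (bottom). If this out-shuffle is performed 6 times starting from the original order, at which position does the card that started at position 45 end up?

Track the card's position through each out-shuffle:
45 → 38 → 24 → 47 → 42 → 32 → 12

12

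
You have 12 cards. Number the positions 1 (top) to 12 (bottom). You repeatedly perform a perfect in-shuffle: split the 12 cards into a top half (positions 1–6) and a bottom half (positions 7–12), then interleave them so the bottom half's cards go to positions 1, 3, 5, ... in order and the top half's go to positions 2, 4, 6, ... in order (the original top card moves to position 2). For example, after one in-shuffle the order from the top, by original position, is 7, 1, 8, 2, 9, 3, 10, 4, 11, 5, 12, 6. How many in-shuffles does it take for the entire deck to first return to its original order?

The in-shuffle permutes the 12 positions with cycle lengths [12].
Every card is home exactly when every cycle has completed a whole number of laps, i.e. after lcm(12) = 12 in-shuffles.

12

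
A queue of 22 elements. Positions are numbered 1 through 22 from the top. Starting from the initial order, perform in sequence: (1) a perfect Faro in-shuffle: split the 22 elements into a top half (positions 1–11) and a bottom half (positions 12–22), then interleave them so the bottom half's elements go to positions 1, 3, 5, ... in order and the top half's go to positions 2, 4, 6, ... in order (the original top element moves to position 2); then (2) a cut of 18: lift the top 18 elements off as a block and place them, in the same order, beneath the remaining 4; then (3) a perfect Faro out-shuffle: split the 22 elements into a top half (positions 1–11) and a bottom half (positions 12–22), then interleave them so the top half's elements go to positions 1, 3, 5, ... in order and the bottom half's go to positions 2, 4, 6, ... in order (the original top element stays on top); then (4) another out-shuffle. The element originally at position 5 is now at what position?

11

Track the element from position 5 forward through each operation:
  after op 1 (in-shuffle): 5 → 10
  after op 2 (cut 18): 10 → 14
  after op 3 (out-shuffle): 14 → 6
  after op 4 (out-shuffle): 6 → 11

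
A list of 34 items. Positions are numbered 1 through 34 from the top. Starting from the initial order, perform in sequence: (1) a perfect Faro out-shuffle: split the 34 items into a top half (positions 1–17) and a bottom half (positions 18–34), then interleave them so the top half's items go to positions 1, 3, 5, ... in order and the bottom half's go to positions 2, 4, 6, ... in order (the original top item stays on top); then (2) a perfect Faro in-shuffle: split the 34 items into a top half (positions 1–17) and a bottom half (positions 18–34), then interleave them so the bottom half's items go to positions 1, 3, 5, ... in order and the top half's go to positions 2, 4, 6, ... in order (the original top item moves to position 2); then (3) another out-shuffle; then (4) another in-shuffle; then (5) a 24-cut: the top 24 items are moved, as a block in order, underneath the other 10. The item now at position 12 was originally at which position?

Undo the operations in reverse order, starting from position 12:
  undo op 5 (cut 24): 12 ← 2
  undo op 4 (in-shuffle, from top half): 2 ← 1
  undo op 3 (out-shuffle, from top half): 1 ← 1
  undo op 2 (in-shuffle, from bottom half): 1 ← 18
  undo op 1 (out-shuffle, from bottom half): 18 ← 26
So the item at position 12 came from original position 26.

26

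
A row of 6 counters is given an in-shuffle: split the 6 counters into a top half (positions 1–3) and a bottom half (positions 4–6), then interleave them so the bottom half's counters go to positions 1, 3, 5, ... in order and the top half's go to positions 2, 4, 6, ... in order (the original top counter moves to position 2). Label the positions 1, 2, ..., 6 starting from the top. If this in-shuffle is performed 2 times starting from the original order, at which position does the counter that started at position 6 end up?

3

Track the counter's position through each in-shuffle:
6 → 5 → 3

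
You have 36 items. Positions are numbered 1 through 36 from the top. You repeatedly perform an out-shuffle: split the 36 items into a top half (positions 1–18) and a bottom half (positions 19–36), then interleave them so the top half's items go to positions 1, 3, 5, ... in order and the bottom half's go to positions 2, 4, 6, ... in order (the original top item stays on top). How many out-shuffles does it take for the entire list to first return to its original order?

The out-shuffle permutes the 36 positions with cycle lengths [1, 1, 3, 3, 4, 12, 12].
Every item is home exactly when every cycle has completed a whole number of laps, i.e. after lcm(1, 3, 4, 12) = 12 out-shuffles.

12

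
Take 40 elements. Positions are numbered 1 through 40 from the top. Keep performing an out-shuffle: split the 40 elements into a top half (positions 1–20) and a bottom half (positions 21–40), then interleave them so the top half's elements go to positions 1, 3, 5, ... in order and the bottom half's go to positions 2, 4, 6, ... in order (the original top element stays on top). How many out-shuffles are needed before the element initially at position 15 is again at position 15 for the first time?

12

Follow position 15 under repeated out-shuffles:
15 → 29 → 18 → 35 → 30 → 20 → 39 → 38 → 36 → 32 → 24 → 8 → 15
It first returns after 12 out-shuffles.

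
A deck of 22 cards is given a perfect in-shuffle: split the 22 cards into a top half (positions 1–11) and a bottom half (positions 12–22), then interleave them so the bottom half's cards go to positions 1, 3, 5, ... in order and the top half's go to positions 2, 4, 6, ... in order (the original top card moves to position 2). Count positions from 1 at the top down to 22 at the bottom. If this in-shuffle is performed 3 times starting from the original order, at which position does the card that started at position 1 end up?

8

Track the card's position through each in-shuffle:
1 → 2 → 4 → 8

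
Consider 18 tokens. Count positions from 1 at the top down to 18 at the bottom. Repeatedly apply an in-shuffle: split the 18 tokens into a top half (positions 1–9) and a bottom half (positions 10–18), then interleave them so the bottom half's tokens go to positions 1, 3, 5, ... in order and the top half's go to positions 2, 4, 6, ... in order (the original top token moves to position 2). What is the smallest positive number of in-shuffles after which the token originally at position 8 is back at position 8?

18

Follow position 8 under repeated in-shuffles:
8 → 16 → 13 → 7 → 14 → 9 → 18 → 17 → 15 → 11 → 3 → 6 → 12 → 5 → 10 → 1 → 2 → 4 → 8
It first returns after 18 in-shuffles.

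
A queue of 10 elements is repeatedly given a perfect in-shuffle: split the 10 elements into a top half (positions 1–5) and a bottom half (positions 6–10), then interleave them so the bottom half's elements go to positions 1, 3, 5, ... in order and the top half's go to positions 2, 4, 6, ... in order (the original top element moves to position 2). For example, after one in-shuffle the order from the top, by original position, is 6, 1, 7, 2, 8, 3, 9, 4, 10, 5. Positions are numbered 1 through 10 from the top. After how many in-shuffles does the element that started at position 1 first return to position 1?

10

Follow position 1 under repeated in-shuffles:
1 → 2 → 4 → 8 → 5 → 10 → 9 → 7 → 3 → 6 → 1
It first returns after 10 in-shuffles.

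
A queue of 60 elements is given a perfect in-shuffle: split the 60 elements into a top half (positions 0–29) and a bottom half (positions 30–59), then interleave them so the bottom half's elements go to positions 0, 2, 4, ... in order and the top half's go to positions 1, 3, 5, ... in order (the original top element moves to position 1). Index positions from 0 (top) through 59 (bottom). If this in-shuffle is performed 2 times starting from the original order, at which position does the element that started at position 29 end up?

Track the element's position through each in-shuffle:
29 → 59 → 58

58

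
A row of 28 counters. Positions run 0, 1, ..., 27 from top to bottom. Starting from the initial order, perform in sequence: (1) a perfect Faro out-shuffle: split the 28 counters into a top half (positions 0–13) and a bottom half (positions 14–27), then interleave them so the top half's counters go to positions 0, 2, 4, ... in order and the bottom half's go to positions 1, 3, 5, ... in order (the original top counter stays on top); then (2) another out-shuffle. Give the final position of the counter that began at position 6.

Track the counter from position 6 forward through each operation:
  after op 1 (out-shuffle): 6 → 12
  after op 2 (out-shuffle): 12 → 24

24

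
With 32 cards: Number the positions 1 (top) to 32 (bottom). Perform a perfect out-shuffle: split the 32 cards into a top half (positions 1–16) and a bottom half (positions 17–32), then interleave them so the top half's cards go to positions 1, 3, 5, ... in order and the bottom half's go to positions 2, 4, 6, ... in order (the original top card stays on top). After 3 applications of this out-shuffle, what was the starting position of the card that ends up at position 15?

26

Work backwards from position 15, undoing one out-shuffle at a time:
15 ← 8 ← 20 ← 26
So the card now at position 15 started at position 26.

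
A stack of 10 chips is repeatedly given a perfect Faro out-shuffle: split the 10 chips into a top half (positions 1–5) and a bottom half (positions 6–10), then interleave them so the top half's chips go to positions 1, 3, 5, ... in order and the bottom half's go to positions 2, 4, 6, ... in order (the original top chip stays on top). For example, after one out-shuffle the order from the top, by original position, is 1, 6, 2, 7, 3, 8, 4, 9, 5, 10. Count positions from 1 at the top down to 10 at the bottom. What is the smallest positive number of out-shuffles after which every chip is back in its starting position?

6

The out-shuffle permutes the 10 positions with cycle lengths [1, 1, 2, 6].
Every chip is home exactly when every cycle has completed a whole number of laps, i.e. after lcm(1, 2, 6) = 6 out-shuffles.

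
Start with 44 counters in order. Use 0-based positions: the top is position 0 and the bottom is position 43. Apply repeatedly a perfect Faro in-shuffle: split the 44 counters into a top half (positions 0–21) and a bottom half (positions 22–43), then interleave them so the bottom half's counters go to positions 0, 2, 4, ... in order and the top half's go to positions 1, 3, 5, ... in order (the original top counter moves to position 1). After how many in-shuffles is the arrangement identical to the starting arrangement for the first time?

12

The in-shuffle permutes the 44 positions with cycle lengths [2, 4, 4, 4, 6, 12, 12].
Every counter is home exactly when every cycle has completed a whole number of laps, i.e. after lcm(2, 4, 6, 12) = 12 in-shuffles.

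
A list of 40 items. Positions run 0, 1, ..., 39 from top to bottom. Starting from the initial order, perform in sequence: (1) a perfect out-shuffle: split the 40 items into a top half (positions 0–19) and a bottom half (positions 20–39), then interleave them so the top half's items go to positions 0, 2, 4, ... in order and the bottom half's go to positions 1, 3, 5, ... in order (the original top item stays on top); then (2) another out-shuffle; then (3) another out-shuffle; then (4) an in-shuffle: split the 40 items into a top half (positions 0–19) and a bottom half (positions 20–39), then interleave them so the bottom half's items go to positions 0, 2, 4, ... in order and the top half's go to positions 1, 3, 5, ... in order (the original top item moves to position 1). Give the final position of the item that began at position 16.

Track the item from position 16 forward through each operation:
  after op 1 (out-shuffle): 16 → 32
  after op 2 (out-shuffle): 32 → 25
  after op 3 (out-shuffle): 25 → 11
  after op 4 (in-shuffle): 11 → 23

23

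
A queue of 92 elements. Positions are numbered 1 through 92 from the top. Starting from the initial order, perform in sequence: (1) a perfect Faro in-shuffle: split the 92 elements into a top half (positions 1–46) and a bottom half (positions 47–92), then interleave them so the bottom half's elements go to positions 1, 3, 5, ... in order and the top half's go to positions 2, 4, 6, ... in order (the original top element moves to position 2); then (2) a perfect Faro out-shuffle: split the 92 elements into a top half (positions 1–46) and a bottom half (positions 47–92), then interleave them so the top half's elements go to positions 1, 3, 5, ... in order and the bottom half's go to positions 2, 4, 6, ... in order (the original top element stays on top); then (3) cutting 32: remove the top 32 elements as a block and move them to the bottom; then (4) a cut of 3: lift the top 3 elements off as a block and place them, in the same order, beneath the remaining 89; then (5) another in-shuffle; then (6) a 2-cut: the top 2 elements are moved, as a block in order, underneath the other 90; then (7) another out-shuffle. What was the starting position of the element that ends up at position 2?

73

Undo the operations in reverse order, starting from position 2:
  undo op 7 (out-shuffle, from bottom half): 2 ← 47
  undo op 6 (cut 2): 47 ← 49
  undo op 5 (in-shuffle, from bottom half): 49 ← 71
  undo op 4 (cut 3): 71 ← 74
  undo op 3 (cut 32): 74 ← 14
  undo op 2 (out-shuffle, from bottom half): 14 ← 53
  undo op 1 (in-shuffle, from bottom half): 53 ← 73
So the element at position 2 came from original position 73.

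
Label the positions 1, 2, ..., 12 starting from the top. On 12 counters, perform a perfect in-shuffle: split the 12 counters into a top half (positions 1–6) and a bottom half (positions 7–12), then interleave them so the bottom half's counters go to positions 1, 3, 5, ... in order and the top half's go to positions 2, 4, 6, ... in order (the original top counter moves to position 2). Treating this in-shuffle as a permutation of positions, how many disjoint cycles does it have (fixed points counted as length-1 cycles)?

1

Trace each unvisited position around until it returns:
(1 2 4 8 3 6 ... len 12)
1 cycle in total.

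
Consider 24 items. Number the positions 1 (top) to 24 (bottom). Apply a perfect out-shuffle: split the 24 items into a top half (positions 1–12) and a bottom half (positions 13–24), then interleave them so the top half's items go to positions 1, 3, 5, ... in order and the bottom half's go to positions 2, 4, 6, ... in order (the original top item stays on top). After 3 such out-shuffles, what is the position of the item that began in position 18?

22

Track the item's position through each out-shuffle:
18 → 12 → 23 → 22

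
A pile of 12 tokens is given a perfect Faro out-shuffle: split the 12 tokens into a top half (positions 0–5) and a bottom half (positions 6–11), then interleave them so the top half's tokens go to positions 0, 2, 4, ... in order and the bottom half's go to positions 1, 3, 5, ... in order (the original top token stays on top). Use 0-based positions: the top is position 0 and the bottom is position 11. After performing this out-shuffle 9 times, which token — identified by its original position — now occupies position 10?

Work backwards from position 10, undoing one out-shuffle at a time:
10 ← 5 ← 8 ← 4 ← 2 ← 1 ← 6 ← 3 ← 7 ← 9
So the token now at position 10 started at position 9.

9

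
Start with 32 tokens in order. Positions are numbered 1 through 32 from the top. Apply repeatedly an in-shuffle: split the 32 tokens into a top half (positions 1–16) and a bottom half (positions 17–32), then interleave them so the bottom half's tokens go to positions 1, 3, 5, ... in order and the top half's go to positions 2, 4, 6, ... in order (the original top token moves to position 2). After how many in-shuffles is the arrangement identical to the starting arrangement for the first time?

The in-shuffle permutes the 32 positions with cycle lengths [2, 10, 10, 10].
Every token is home exactly when every cycle has completed a whole number of laps, i.e. after lcm(2, 10) = 10 in-shuffles.

10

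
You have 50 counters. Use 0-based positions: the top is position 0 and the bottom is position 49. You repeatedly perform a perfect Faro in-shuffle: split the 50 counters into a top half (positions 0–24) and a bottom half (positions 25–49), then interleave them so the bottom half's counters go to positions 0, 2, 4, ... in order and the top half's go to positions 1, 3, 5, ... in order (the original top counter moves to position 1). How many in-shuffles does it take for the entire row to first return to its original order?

The in-shuffle permutes the 50 positions with cycle lengths [2, 8, 8, 8, 8, 8, 8].
Every counter is home exactly when every cycle has completed a whole number of laps, i.e. after lcm(2, 8) = 8 in-shuffles.

8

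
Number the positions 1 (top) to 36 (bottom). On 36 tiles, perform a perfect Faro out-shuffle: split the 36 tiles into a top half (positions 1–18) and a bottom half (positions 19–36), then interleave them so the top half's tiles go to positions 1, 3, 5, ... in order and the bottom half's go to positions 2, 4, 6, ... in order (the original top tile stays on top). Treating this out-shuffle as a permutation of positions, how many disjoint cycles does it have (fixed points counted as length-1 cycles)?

Trace each unvisited position around until it returns:
(1) (2 3 5 9 17 33 ... len 12) (4 7 13 25 14 27 ... len 12) (6 11 21) (8 15 29 22) (16 31 26) (36)
7 cycles in total.

7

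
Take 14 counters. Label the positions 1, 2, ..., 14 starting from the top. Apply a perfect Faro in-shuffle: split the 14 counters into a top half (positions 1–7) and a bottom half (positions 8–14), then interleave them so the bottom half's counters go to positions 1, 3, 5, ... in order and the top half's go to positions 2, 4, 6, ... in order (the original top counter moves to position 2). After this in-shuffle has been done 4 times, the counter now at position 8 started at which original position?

Work backwards from position 8, undoing one in-shuffle at a time:
8 ← 4 ← 2 ← 1 ← 8
So the counter now at position 8 started at position 8.

8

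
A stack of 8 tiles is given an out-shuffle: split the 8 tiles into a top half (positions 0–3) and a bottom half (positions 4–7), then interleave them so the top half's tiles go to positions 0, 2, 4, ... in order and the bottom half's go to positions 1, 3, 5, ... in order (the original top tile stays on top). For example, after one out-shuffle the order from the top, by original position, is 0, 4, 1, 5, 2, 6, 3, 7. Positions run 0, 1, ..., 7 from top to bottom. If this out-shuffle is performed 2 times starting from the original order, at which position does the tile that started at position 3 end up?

5

Track the tile's position through each out-shuffle:
3 → 6 → 5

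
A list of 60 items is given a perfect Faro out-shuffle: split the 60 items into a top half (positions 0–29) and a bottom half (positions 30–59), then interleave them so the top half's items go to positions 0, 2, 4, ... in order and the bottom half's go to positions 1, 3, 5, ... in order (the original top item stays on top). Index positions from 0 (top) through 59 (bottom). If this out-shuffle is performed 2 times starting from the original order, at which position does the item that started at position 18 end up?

13

Track the item's position through each out-shuffle:
18 → 36 → 13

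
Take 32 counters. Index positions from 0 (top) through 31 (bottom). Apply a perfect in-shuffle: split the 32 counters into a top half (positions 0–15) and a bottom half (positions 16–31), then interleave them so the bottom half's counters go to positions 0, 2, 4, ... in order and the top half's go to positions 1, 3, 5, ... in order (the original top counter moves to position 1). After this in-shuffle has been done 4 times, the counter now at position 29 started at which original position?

5

Work backwards from position 29, undoing one in-shuffle at a time:
29 ← 14 ← 23 ← 11 ← 5
So the counter now at position 29 started at position 5.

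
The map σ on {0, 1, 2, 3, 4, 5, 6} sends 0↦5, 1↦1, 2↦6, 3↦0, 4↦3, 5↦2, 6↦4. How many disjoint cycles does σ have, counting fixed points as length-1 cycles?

2

Cycle decomposition: (0 5 2 6 4 3) (1).
2 cycles.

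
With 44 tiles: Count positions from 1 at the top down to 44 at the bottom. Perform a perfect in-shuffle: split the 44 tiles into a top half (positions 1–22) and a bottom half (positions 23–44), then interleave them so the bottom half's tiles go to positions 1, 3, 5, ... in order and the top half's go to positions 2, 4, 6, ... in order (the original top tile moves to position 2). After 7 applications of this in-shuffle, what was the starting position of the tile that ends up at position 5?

Work backwards from position 5, undoing one in-shuffle at a time:
5 ← 25 ← 35 ← 40 ← 20 ← 10 ← 5 ← 25
So the tile now at position 5 started at position 25.

25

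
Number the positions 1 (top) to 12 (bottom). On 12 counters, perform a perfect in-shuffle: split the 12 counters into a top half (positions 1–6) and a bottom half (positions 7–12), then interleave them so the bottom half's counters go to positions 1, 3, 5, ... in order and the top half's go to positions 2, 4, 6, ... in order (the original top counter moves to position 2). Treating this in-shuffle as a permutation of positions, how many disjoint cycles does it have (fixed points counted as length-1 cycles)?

1

Trace each unvisited position around until it returns:
(1 2 4 8 3 6 ... len 12)
1 cycle in total.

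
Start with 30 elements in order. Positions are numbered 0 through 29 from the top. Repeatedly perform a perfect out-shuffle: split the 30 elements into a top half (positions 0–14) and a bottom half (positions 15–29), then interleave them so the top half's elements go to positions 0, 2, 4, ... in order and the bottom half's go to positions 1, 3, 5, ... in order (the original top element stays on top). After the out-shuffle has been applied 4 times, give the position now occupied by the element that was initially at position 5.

22

Track the element's position through each out-shuffle:
5 → 10 → 20 → 11 → 22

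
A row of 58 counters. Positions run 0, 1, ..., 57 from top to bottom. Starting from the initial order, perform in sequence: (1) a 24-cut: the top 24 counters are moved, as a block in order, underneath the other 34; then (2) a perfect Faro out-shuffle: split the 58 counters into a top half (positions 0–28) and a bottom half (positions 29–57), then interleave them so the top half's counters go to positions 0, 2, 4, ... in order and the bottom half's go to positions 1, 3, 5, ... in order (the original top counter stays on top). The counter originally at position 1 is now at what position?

13

Track the counter from position 1 forward through each operation:
  after op 1 (cut 24): 1 → 35
  after op 2 (out-shuffle): 35 → 13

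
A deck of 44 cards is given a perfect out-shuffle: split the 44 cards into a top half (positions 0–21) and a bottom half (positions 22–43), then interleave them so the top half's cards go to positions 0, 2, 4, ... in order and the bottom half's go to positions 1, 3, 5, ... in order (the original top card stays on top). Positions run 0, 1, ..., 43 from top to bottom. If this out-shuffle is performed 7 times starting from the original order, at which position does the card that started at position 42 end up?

Track the card's position through each out-shuffle:
42 → 41 → 39 → 35 → 27 → 11 → 22 → 1

1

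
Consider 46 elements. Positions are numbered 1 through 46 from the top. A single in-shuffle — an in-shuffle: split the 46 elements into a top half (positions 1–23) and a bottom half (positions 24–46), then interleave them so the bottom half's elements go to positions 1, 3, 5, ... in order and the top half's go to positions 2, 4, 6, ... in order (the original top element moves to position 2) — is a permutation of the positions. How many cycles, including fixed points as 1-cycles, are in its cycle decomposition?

2

Trace each unvisited position around until it returns:
(1 2 4 8 16 32 ... len 23) (5 10 20 40 33 19 ... len 23)
2 cycles in total.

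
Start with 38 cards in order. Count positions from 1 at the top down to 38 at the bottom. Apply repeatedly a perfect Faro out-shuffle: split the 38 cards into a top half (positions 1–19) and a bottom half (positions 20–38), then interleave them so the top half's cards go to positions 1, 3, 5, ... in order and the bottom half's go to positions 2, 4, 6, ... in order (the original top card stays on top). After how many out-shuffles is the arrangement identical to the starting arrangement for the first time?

36

The out-shuffle permutes the 38 positions with cycle lengths [1, 1, 36].
Every card is home exactly when every cycle has completed a whole number of laps, i.e. after lcm(1, 36) = 36 out-shuffles.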